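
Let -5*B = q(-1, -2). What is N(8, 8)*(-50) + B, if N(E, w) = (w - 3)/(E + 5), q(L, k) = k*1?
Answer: -1224/65 ≈ -18.831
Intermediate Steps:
q(L, k) = k
N(E, w) = (-3 + w)/(5 + E)
B = ⅖ (B = -⅕*(-2) = ⅖ ≈ 0.40000)
N(8, 8)*(-50) + B = ((-3 + 8)/(5 + 8))*(-50) + ⅖ = (5/13)*(-50) + ⅖ = -250/13 + ⅖ = -1224/65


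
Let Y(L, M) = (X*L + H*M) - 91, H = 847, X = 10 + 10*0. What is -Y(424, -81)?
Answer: 64458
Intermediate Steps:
X = 10 (X = 10 + 0 = 10)
Y(L, M) = -91 + 10*L + 847*M (Y(L, M) = (10*L + 847*M) - 91 = -91 + 10*L + 847*M)
-Y(424, -81) = -(-91 + 10*424 + 847*(-81)) = -(-91 + 4240 - 68607) = -1*(-64458) = 64458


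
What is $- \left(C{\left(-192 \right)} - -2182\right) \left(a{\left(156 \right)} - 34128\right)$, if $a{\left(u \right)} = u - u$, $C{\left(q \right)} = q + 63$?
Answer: $70064784$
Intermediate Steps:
$C{\left(q \right)} = 63 + q$
$a{\left(u \right)} = 0$
$- \left(C{\left(-192 \right)} - -2182\right) \left(a{\left(156 \right)} - 34128\right) = - \left(\left(63 - 192\right) - -2182\right) \left(0 - 34128\right) = - \left(-129 + \left(-12274 + 14456\right)\right) \left(-34128\right) = - \left(-129 + 2182\right) \left(-34128\right) = - 2053 \left(-34128\right) = \left(-1\right) \left(-70064784\right) = 70064784$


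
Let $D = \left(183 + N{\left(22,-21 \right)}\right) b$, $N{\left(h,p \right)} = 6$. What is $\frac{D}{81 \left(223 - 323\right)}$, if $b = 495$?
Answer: $- \frac{231}{20} \approx -11.55$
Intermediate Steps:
$D = 93555$ ($D = \left(183 + 6\right) 495 = 189 \cdot 495 = 93555$)
$\frac{D}{81 \left(223 - 323\right)} = \frac{93555}{81 \left(223 - 323\right)} = \frac{93555}{81 \left(-100\right)} = \frac{93555}{-8100} = 93555 \left(- \frac{1}{8100}\right) = - \frac{231}{20}$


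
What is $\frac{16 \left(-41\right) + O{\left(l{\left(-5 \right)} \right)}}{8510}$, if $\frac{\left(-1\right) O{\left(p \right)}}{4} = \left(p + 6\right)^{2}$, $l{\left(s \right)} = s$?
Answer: $- \frac{66}{851} \approx -0.077556$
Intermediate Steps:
$O{\left(p \right)} = - 4 \left(6 + p\right)^{2}$ ($O{\left(p \right)} = - 4 \left(p + 6\right)^{2} = - 4 \left(6 + p\right)^{2}$)
$\frac{16 \left(-41\right) + O{\left(l{\left(-5 \right)} \right)}}{8510} = \frac{16 \left(-41\right) - 4 \left(6 - 5\right)^{2}}{8510} = \left(-656 - 4 \cdot 1^{2}\right) \frac{1}{8510} = \left(-656 - 4\right) \frac{1}{8510} = \left(-660\right) \frac{1}{8510} = - \frac{66}{851}$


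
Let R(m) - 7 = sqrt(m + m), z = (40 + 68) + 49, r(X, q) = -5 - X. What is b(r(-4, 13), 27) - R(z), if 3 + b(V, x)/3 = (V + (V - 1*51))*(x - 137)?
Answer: 17474 - sqrt(314) ≈ 17456.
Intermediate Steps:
b(V, x) = -9 + 3*(-137 + x)*(-51 + 2*V) (b(V, x) = -9 + 3*((V + (V - 1*51))*(x - 137)) = -9 + 3*((V + (V - 51))*(-137 + x)) = -9 + 3*((V + (-51 + V))*(-137 + x)) = -9 + 3*((-51 + 2*V)*(-137 + x)) = -9 + 3*((-137 + x)*(-51 + 2*V)) = -9 + 3*(-137 + x)*(-51 + 2*V))
z = 157 (z = 108 + 49 = 157)
R(m) = 7 + sqrt(2)*sqrt(m) (R(m) = 7 + sqrt(m + m) = 7 + sqrt(2*m) = 7 + sqrt(2)*sqrt(m))
b(r(-4, 13), 27) - R(z) = (20952 - 822*(-5 - 1*(-4)) - 153*27 + 6*(-5 - 1*(-4))*27) - (7 + sqrt(2)*sqrt(157)) = (20952 - 822*(-5 + 4) - 4131 + 6*(-5 + 4)*27) - (7 + sqrt(314)) = (20952 - 822*(-1) - 4131 + 6*(-1)*27) + (-7 - sqrt(314)) = (20952 + 822 - 4131 - 162) + (-7 - sqrt(314)) = 17481 + (-7 - sqrt(314)) = 17474 - sqrt(314)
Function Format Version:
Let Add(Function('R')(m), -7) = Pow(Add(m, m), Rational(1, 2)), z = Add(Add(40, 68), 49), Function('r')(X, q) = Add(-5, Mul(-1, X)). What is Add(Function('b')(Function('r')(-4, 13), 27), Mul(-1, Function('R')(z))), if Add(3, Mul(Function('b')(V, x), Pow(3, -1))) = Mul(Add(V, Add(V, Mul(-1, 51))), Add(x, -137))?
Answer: Add(17474, Mul(-1, Pow(314, Rational(1, 2)))) ≈ 17456.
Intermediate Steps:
Function('b')(V, x) = Add(-9, Mul(3, Add(-137, x), Add(-51, Mul(2, V)))) (Function('b')(V, x) = Add(-9, Mul(3, Mul(Add(V, Add(V, Mul(-1, 51))), Add(x, -137)))) = Add(-9, Mul(3, Mul(Add(V, Add(V, -51)), Add(-137, x)))) = Add(-9, Mul(3, Mul(Add(V, Add(-51, V)), Add(-137, x)))) = Add(-9, Mul(3, Mul(Add(-51, Mul(2, V)), Add(-137, x)))) = Add(-9, Mul(3, Mul(Add(-137, x), Add(-51, Mul(2, V))))) = Add(-9, Mul(3, Add(-137, x), Add(-51, Mul(2, V)))))
z = 157 (z = Add(108, 49) = 157)
Function('R')(m) = Add(7, Mul(Pow(2, Rational(1, 2)), Pow(m, Rational(1, 2)))) (Function('R')(m) = Add(7, Pow(Add(m, m), Rational(1, 2))) = Add(7, Pow(Mul(2, m), Rational(1, 2))) = Add(7, Mul(Pow(2, Rational(1, 2)), Pow(m, Rational(1, 2)))))
Add(Function('b')(Function('r')(-4, 13), 27), Mul(-1, Function('R')(z))) = Add(Add(20952, Mul(-822, Add(-5, Mul(-1, -4))), Mul(-153, 27), Mul(6, Add(-5, Mul(-1, -4)), 27)), Mul(-1, Add(7, Mul(Pow(2, Rational(1, 2)), Pow(157, Rational(1, 2)))))) = Add(Add(20952, Mul(-822, Add(-5, 4)), -4131, Mul(6, Add(-5, 4), 27)), Mul(-1, Add(7, Pow(314, Rational(1, 2))))) = Add(Add(20952, Mul(-822, -1), -4131, Mul(6, -1, 27)), Add(-7, Mul(-1, Pow(314, Rational(1, 2))))) = Add(Add(20952, 822, -4131, -162), Add(-7, Mul(-1, Pow(314, Rational(1, 2))))) = Add(17481, Add(-7, Mul(-1, Pow(314, Rational(1, 2))))) = Add(17474, Mul(-1, Pow(314, Rational(1, 2))))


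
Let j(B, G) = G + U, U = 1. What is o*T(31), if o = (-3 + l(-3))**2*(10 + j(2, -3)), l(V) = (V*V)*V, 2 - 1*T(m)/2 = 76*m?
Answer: -33897600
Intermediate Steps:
T(m) = 4 - 152*m
l(V) = V**3 (l(V) = V**2*V = V**3)
j(B, G) = 1 + G (j(B, G) = G + 1 = 1 + G)
o = 7200 (o = (-3 + (-3)**3)**2*(10 + (1 - 3)) = (-3 - 27)**2*(10 - 2) = (-30)**2*8 = 900*8 = 7200)
o*T(31) = 7200*(4 - 152*31) = 7200*(4 - 4712) = 7200*(-4708) = -33897600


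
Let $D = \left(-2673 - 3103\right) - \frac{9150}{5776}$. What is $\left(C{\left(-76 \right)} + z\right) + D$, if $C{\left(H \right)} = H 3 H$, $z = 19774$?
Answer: $\frac{90464913}{2888} \approx 31324.0$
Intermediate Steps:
$C{\left(H \right)} = 3 H^{2}$ ($C{\left(H \right)} = 3 H H = 3 H^{2}$)
$D = - \frac{16685663}{2888}$ ($D = -5776 - \frac{4575}{2888} = - \frac{16685663}{2888} \approx -5777.6$)
$\left(C{\left(-76 \right)} + z\right) + D = \left(3 \left(-76\right)^{2} + 19774\right) - \frac{16685663}{2888} = \left(3 \cdot 5776 + 19774\right) - \frac{16685663}{2888} = \left(17328 + 19774\right) - \frac{16685663}{2888} = 37102 - \frac{16685663}{2888} = \frac{90464913}{2888}$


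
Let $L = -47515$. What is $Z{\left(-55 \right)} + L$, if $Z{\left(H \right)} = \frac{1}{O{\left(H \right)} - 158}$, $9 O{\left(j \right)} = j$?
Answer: $- \frac{70179664}{1477} \approx -47515.0$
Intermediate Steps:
$O{\left(j \right)} = \frac{j}{9}$
$Z{\left(H \right)} = \frac{1}{-158 + \frac{H}{9}}$ ($Z{\left(H \right)} = \frac{1}{\frac{H}{9} - 158} = \frac{1}{-158 + \frac{H}{9}}$)
$Z{\left(-55 \right)} + L = \frac{9}{-1422 - 55} - 47515 = \frac{9}{-1477} - 47515 = 9 \left(- \frac{1}{1477}\right) - 47515 = - \frac{9}{1477} - 47515 = - \frac{70179664}{1477}$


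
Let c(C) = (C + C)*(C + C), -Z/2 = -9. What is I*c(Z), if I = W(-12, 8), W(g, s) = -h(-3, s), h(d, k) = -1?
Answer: 1296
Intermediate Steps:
Z = 18 (Z = -2*(-9) = 18)
W(g, s) = 1 (W(g, s) = -1*(-1) = 1)
I = 1
c(C) = 4*C² (c(C) = (2*C)*(2*C) = 4*C²)
I*c(Z) = 1*(4*18²) = 1*(4*324) = 1*1296 = 1296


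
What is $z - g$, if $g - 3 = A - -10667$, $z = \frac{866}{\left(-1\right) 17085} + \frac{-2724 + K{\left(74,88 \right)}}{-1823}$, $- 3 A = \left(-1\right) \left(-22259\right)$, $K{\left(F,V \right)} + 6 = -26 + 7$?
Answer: $- \frac{33729782596}{10381985} \approx -3248.9$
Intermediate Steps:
$K{\left(F,V \right)} = -25$ ($K{\left(F,V \right)} = -6 + \left(-26 + 7\right) = -6 - 19 = -25$)
$A = - \frac{22259}{3}$ ($A = - \frac{\left(-1\right) \left(-22259\right)}{3} = \left(- \frac{1}{3}\right) 22259 = - \frac{22259}{3} \approx -7419.7$)
$z = \frac{45387947}{31145955}$ ($z = \frac{866}{\left(-1\right) 17085} + \frac{-2724 - 25}{-1823} = \frac{866}{-17085} - - \frac{2749}{1823} = 866 \left(- \frac{1}{17085}\right) + \frac{2749}{1823} = - \frac{866}{17085} + \frac{2749}{1823} = \frac{45387947}{31145955} \approx 1.4573$)
$g = \frac{9751}{3}$ ($g = 3 - - \frac{9742}{3} = 3 + \left(- \frac{22259}{3} + 10667\right) = 3 + \frac{9742}{3} = \frac{9751}{3} \approx 3250.3$)
$z - g = \frac{45387947}{31145955} - \frac{9751}{3} = - \frac{33729782596}{10381985}$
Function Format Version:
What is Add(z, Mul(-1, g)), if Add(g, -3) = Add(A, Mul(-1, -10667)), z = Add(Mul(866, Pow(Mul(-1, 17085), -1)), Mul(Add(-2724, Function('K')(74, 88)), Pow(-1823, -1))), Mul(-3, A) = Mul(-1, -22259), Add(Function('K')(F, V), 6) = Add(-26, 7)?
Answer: Rational(-33729782596, 10381985) ≈ -3248.9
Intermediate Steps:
Function('K')(F, V) = -25 (Function('K')(F, V) = Add(-6, Add(-26, 7)) = Add(-6, -19) = -25)
A = Rational(-22259, 3) (A = Mul(Rational(-1, 3), Mul(-1, -22259)) = Mul(Rational(-1, 3), 22259) = Rational(-22259, 3) ≈ -7419.7)
z = Rational(45387947, 31145955) (z = Add(Mul(866, Pow(Mul(-1, 17085), -1)), Mul(Add(-2724, -25), Pow(-1823, -1))) = Add(Mul(866, Pow(-17085, -1)), Mul(-2749, Rational(-1, 1823))) = Add(Mul(866, Rational(-1, 17085)), Rational(2749, 1823)) = Add(Rational(-866, 17085), Rational(2749, 1823)) = Rational(45387947, 31145955) ≈ 1.4573)
g = Rational(9751, 3) (g = Add(3, Add(Rational(-22259, 3), Mul(-1, -10667))) = Add(3, Add(Rational(-22259, 3), 10667)) = Add(3, Rational(9742, 3)) = Rational(9751, 3) ≈ 3250.3)
Add(z, Mul(-1, g)) = Add(Rational(45387947, 31145955), Mul(-1, Rational(9751, 3))) = Add(Rational(45387947, 31145955), Rational(-9751, 3)) = Rational(-33729782596, 10381985)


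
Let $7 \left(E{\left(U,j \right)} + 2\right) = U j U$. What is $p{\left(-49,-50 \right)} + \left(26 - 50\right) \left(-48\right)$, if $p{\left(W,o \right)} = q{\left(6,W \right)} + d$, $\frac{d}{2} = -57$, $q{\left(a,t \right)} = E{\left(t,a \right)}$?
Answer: $3094$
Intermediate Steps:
$E{\left(U,j \right)} = -2 + \frac{j U^{2}}{7}$ ($E{\left(U,j \right)} = -2 + \frac{U j U}{7} = -2 + \frac{j U^{2}}{7}$)
$q{\left(a,t \right)} = -2 + \frac{a t^{2}}{7}$
$d = -114$ ($d = 2 \left(-57\right) = -114$)
$p{\left(W,o \right)} = -116 + \frac{6 W^{2}}{7}$ ($p{\left(W,o \right)} = \left(-2 + \frac{1}{7} \cdot 6 W^{2}\right) - 114 = \left(-2 + \frac{6 W^{2}}{7}\right) - 114 = -116 + \frac{6 W^{2}}{7}$)
$p{\left(-49,-50 \right)} + \left(26 - 50\right) \left(-48\right) = \left(-116 + \frac{6 \left(-49\right)^{2}}{7}\right) + \left(26 - 50\right) \left(-48\right) = \left(-116 + \frac{6}{7} \cdot 2401\right) - -1152 = \left(-116 + 2058\right) + 1152 = 1942 + 1152 = 3094$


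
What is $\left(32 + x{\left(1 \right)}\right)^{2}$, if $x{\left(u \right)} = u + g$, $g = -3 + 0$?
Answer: $900$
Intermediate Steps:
$g = -3$
$x{\left(u \right)} = -3 + u$ ($x{\left(u \right)} = u - 3 = -3 + u$)
$\left(32 + x{\left(1 \right)}\right)^{2} = \left(32 + \left(-3 + 1\right)\right)^{2} = \left(32 - 2\right)^{2} = 30^{2} = 900$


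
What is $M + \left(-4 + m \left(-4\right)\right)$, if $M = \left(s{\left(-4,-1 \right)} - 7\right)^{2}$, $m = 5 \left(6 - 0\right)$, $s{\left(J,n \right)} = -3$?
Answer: $-24$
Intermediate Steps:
$m = 30$ ($m = 5 \left(6 + 0\right) = 5 \cdot 6 = 30$)
$M = 100$ ($M = \left(-3 - 7\right)^{2} = \left(-10\right)^{2} = 100$)
$M + \left(-4 + m \left(-4\right)\right) = 100 + \left(-4 + 30 \left(-4\right)\right) = 100 - 124 = -24$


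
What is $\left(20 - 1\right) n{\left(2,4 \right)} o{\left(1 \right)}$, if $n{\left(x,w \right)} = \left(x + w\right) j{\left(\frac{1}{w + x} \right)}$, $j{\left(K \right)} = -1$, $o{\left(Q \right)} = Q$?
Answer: $-114$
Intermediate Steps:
$n{\left(x,w \right)} = - w - x$ ($n{\left(x,w \right)} = \left(x + w\right) \left(-1\right) = \left(w + x\right) \left(-1\right) = - w - x$)
$\left(20 - 1\right) n{\left(2,4 \right)} o{\left(1 \right)} = \left(20 - 1\right) \left(\left(-1\right) 4 - 2\right) 1 = \left(20 - 1\right) \left(-4 - 2\right) 1 = 19 \left(\left(-6\right) 1\right) = 19 \left(-6\right) = -114$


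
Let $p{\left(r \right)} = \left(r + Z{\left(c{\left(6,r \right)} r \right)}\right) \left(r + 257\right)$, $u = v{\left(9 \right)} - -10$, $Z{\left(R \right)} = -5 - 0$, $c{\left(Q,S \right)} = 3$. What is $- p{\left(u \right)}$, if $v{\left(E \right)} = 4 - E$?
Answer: $0$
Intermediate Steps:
$Z{\left(R \right)} = -5$ ($Z{\left(R \right)} = -5 + 0 = -5$)
$u = 5$ ($u = \left(4 - 9\right) - -10 = \left(4 - 9\right) + 10 = -5 + 10 = 5$)
$p{\left(r \right)} = \left(-5 + r\right) \left(257 + r\right)$ ($p{\left(r \right)} = \left(r - 5\right) \left(r + 257\right) = \left(-5 + r\right) \left(257 + r\right)$)
$- p{\left(u \right)} = - (-1285 + 5^{2} + 252 \cdot 5) = - (-1285 + 25 + 1260) = \left(-1\right) 0 = 0$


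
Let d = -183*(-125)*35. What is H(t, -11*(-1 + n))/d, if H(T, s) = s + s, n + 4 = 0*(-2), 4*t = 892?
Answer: 22/160125 ≈ 0.00013739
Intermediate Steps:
t = 223 (t = (1/4)*892 = 223)
n = -4 (n = -4 + 0*(-2) = -4 + 0 = -4)
H(T, s) = 2*s
d = 800625 (d = 22875*35 = 800625)
H(t, -11*(-1 + n))/d = (2*(-11*(-1 - 4)))/800625 = (2*(-11*(-5)))*(1/800625) = (2*55)*(1/800625) = 110*(1/800625) = 22/160125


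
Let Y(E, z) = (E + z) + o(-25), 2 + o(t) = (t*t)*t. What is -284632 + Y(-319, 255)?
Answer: -300323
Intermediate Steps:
o(t) = -2 + t**3 (o(t) = -2 + (t*t)*t = -2 + t**2*t = -2 + t**3)
Y(E, z) = -15627 + E + z (Y(E, z) = (E + z) + (-2 + (-25)**3) = (E + z) + (-2 - 15625) = (E + z) - 15627 = -15627 + E + z)
-284632 + Y(-319, 255) = -284632 + (-15627 - 319 + 255) = -284632 - 15691 = -300323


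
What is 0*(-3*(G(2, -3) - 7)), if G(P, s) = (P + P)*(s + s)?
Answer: 0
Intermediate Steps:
G(P, s) = 4*P*s (G(P, s) = (2*P)*(2*s) = 4*P*s)
0*(-3*(G(2, -3) - 7)) = 0*(-3*(4*2*(-3) - 7)) = 0*(-3*(-24 - 7)) = 0*(-3*(-31)) = 0*93 = 0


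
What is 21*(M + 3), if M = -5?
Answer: -42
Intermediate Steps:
21*(M + 3) = 21*(-5 + 3) = 21*(-2) = -42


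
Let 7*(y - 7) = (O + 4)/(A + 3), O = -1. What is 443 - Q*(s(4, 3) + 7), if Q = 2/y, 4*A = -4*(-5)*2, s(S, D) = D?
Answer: 14085/32 ≈ 440.16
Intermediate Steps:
A = 10 (A = (-4*(-5)*2)/4 = (20*2)/4 = (1/4)*40 = 10)
y = 640/91 (y = 7 + ((-1 + 4)/(10 + 3))/7 = 7 + (3/13)/7 = 7 + (3*(1/13))/7 = 7 + (1/7)*(3/13) = 7 + 3/91 = 640/91 ≈ 7.0330)
Q = 91/320 (Q = 2/(640/91) = 2*(91/640) = 91/320 ≈ 0.28438)
443 - Q*(s(4, 3) + 7) = 443 - 91*(3 + 7)/320 = 443 - 91*10/320 = 443 - 1*91/32 = 443 - 91/32 = 14085/32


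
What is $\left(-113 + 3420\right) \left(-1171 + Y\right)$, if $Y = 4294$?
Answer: $10327761$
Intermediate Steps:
$\left(-113 + 3420\right) \left(-1171 + Y\right) = \left(-113 + 3420\right) \left(-1171 + 4294\right) = 3307 \cdot 3123 = 10327761$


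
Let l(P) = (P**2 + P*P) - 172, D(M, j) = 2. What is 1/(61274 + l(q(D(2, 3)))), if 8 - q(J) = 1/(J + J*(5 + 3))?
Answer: 162/9918973 ≈ 1.6332e-5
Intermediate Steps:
q(J) = 8 - 1/(9*J) (q(J) = 8 - 1/(J + J*(5 + 3)) = 8 - 1/(J + J*8) = 8 - 1/(J + 8*J) = 8 - 1/(9*J))
l(P) = -172 + 2*P**2 (l(P) = (P**2 + P**2) - 172 = 2*P**2 - 172 = -172 + 2*P**2)
1/(61274 + l(q(D(2, 3)))) = 1/(61274 + (-172 + 2*(8 - 1/9/2)**2)) = 1/(61274 + (-172 + 2*(8 - 1/9*1/2)**2)) = 1/(61274 + (-172 + 2*(8 - 1/18)**2)) = 1/(61274 + (-172 + 2*(143/18)**2)) = 1/(61274 + (-172 + 2*(20449/324))) = 1/(61274 + (-172 + 20449/162)) = 1/(61274 - 7415/162) = 1/(9918973/162) = 162/9918973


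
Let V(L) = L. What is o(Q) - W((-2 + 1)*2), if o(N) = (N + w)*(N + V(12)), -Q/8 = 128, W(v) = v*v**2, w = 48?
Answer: 987720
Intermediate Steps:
W(v) = v**3
Q = -1024 (Q = -8*128 = -1024)
o(N) = (12 + N)*(48 + N) (o(N) = (N + 48)*(N + 12) = (48 + N)*(12 + N) = (12 + N)*(48 + N))
o(Q) - W((-2 + 1)*2) = (576 + (-1024)**2 + 60*(-1024)) - ((-2 + 1)*2)**3 = (576 + 1048576 - 61440) - (-1*2)**3 = 987712 - 1*(-2)**3 = 987712 - 1*(-8) = 987712 + 8 = 987720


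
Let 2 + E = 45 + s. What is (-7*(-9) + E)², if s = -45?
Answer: 3721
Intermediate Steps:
E = -2 (E = -2 + (45 - 45) = -2 + 0 = -2)
(-7*(-9) + E)² = (-7*(-9) - 2)² = (63 - 2)² = 61² = 3721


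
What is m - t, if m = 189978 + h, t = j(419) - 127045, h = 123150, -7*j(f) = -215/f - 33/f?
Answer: 1291027161/2933 ≈ 4.4017e+5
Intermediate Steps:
j(f) = 248/(7*f) (j(f) = -(-215/f - 33/f)/7 = -(-248)/(7*f) = 248/(7*f))
t = -372622737/2933 (t = (248/7)/419 - 127045 = (248/7)*(1/419) - 127045 = 248/2933 - 127045 = -372622737/2933 ≈ -1.2704e+5)
m = 313128 (m = 189978 + 123150 = 313128)
m - t = 313128 - 1*(-372622737/2933) = 313128 + 372622737/2933 = 1291027161/2933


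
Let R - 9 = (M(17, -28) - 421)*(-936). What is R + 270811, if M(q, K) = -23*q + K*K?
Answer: 297028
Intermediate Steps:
M(q, K) = K**2 - 23*q (M(q, K) = -23*q + K**2 = K**2 - 23*q)
R = 26217 (R = 9 + (((-28)**2 - 23*17) - 421)*(-936) = 9 + ((784 - 391) - 421)*(-936) = 9 + (393 - 421)*(-936) = 9 - 28*(-936) = 9 + 26208 = 26217)
R + 270811 = 26217 + 270811 = 297028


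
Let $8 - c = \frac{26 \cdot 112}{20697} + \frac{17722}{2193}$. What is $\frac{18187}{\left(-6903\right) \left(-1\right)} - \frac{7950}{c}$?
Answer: $\frac{1182836172964}{33007491} \approx 35835.0$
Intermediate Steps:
$c = - \frac{1118898}{5043169}$ ($c = 8 - \left(\frac{26 \cdot 112}{20697} + \frac{17722}{2193}\right) = 8 - \left(2912 \cdot \frac{1}{20697} + 17722 \cdot \frac{1}{2193}\right) = 8 - \left(\frac{2912}{20697} + \frac{17722}{2193}\right) = 8 - \frac{41464250}{5043169} = - \frac{1118898}{5043169} \approx -0.22186$)
$\frac{18187}{\left(-6903\right) \left(-1\right)} - \frac{7950}{c} = \frac{18187}{\left(-6903\right) \left(-1\right)} - \frac{7950}{- \frac{1118898}{5043169}} = \frac{18187}{6903} - - \frac{6682198925}{186483} = 18187 \cdot \frac{1}{6903} + \frac{6682198925}{186483} = \frac{1399}{531} + \frac{6682198925}{186483} = \frac{1182836172964}{33007491}$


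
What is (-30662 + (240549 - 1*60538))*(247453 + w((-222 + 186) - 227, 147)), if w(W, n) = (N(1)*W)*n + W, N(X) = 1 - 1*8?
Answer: 77335451133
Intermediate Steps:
N(X) = -7 (N(X) = 1 - 8 = -7)
w(W, n) = W - 7*W*n (w(W, n) = (-7*W)*n + W = -7*W*n + W = W - 7*W*n)
(-30662 + (240549 - 1*60538))*(247453 + w((-222 + 186) - 227, 147)) = (-30662 + (240549 - 1*60538))*(247453 + ((-222 + 186) - 227)*(1 - 7*147)) = (-30662 + (240549 - 60538))*(247453 + (-36 - 227)*(1 - 1029)) = (-30662 + 180011)*(247453 - 263*(-1028)) = 149349*(247453 + 270364) = 149349*517817 = 77335451133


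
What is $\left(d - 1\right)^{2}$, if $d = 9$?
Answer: $64$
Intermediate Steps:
$\left(d - 1\right)^{2} = \left(9 - 1\right)^{2} = 8^{2} = 64$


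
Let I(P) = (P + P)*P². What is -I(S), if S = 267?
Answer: -38068326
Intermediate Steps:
I(P) = 2*P³ (I(P) = (2*P)*P² = 2*P³)
-I(S) = -2*267³ = -2*19034163 = -1*38068326 = -38068326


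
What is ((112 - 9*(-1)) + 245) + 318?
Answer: 684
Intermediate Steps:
((112 - 9*(-1)) + 245) + 318 = ((112 - 1*(-9)) + 245) + 318 = ((112 + 9) + 245) + 318 = (121 + 245) + 318 = 366 + 318 = 684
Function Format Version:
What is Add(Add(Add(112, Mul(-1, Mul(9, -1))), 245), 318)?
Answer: 684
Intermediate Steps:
Add(Add(Add(112, Mul(-1, Mul(9, -1))), 245), 318) = Add(Add(Add(112, Mul(-1, -9)), 245), 318) = Add(Add(Add(112, 9), 245), 318) = Add(Add(121, 245), 318) = Add(366, 318) = 684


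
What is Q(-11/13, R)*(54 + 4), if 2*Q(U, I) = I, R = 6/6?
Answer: 29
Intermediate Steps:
R = 1 (R = 6*(⅙) = 1)
Q(U, I) = I/2
Q(-11/13, R)*(54 + 4) = ((½)*1)*(54 + 4) = (½)*58 = 29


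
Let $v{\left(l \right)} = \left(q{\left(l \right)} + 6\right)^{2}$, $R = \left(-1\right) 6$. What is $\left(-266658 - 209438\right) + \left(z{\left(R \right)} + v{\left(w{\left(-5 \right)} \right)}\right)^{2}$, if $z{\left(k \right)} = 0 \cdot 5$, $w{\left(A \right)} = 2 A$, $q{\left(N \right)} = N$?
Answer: $-475840$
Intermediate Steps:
$R = -6$
$v{\left(l \right)} = \left(6 + l\right)^{2}$ ($v{\left(l \right)} = \left(l + 6\right)^{2} = \left(6 + l\right)^{2}$)
$z{\left(k \right)} = 0$
$\left(-266658 - 209438\right) + \left(z{\left(R \right)} + v{\left(w{\left(-5 \right)} \right)}\right)^{2} = \left(-266658 - 209438\right) + \left(0 + \left(6 + 2 \left(-5\right)\right)^{2}\right)^{2} = -476096 + \left(0 + \left(6 - 10\right)^{2}\right)^{2} = -476096 + \left(0 + \left(-4\right)^{2}\right)^{2} = -476096 + \left(0 + 16\right)^{2} = -476096 + 16^{2} = -476096 + 256 = -475840$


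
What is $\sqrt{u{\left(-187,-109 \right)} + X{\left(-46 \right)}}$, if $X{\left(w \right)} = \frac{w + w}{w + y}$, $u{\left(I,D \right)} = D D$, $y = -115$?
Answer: $\frac{\sqrt{582197}}{7} \approx 109.0$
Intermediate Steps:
$u{\left(I,D \right)} = D^{2}$
$X{\left(w \right)} = \frac{2 w}{-115 + w}$ ($X{\left(w \right)} = \frac{w + w}{w - 115} = \frac{2 w}{-115 + w}$)
$\sqrt{u{\left(-187,-109 \right)} + X{\left(-46 \right)}} = \sqrt{\left(-109\right)^{2} + 2 \left(-46\right) \frac{1}{-115 - 46}} = \sqrt{11881 + 2 \left(-46\right) \frac{1}{-161}} = \sqrt{11881 + 2 \left(-46\right) \left(- \frac{1}{161}\right)} = \sqrt{11881 + \frac{4}{7}} = \sqrt{\frac{83171}{7}} = \frac{\sqrt{582197}}{7}$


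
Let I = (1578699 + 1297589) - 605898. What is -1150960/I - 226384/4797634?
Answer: -3390935280/6119382167 ≈ -0.55413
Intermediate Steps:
I = 2270390 (I = 2876288 - 605898 = 2270390)
-1150960/I - 226384/4797634 = -1150960/2270390 - 226384/4797634 = -1150960*1/2270390 - 226384*1/4797634 = -115096/227039 - 113192/2398817 = -3390935280/6119382167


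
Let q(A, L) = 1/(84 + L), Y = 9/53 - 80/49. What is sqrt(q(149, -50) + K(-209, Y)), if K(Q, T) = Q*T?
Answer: sqrt(48650920382)/12614 ≈ 17.486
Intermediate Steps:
Y = -3799/2597 (Y = 9*(1/53) - 80*1/49 = 9/53 - 80/49 = -3799/2597 ≈ -1.4628)
sqrt(q(149, -50) + K(-209, Y)) = sqrt(1/(84 - 50) - 209*(-3799/2597)) = sqrt(1/34 + 793991/2597) = sqrt(26998291/88298) = sqrt(48650920382)/12614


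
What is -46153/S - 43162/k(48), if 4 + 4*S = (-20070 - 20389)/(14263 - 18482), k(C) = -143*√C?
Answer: -778878028/23583 + 21581*√3/858 ≈ -32984.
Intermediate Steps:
S = 23583/16876 (S = -1 + ((-20070 - 20389)/(14263 - 18482))/4 = -1 + (-40459/(-4219))/4 = -1 + (-40459*(-1/4219))/4 = -1 + (¼)*(40459/4219) = -1 + 40459/16876 = 23583/16876 ≈ 1.3974)
-46153/S - 43162/k(48) = -46153/23583/16876 - 43162*(-√3/1716) = -46153*16876/23583 - 43162*(-√3/1716) = -778878028/23583 - 43162*(-√3/1716) = -778878028/23583 - (-21581)*√3/858 = -778878028/23583 + 21581*√3/858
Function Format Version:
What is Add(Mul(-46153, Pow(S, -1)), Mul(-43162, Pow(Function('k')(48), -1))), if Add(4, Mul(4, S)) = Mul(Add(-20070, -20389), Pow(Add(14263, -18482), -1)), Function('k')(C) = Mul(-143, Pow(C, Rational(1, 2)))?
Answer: Add(Rational(-778878028, 23583), Mul(Rational(21581, 858), Pow(3, Rational(1, 2)))) ≈ -32984.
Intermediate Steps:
S = Rational(23583, 16876) (S = Add(-1, Mul(Rational(1, 4), Mul(Add(-20070, -20389), Pow(Add(14263, -18482), -1)))) = Add(-1, Mul(Rational(1, 4), Mul(-40459, Pow(-4219, -1)))) = Add(-1, Mul(Rational(1, 4), Mul(-40459, Rational(-1, 4219)))) = Add(-1, Mul(Rational(1, 4), Rational(40459, 4219))) = Add(-1, Rational(40459, 16876)) = Rational(23583, 16876) ≈ 1.3974)
Add(Mul(-46153, Pow(S, -1)), Mul(-43162, Pow(Function('k')(48), -1))) = Add(Mul(-46153, Pow(Rational(23583, 16876), -1)), Mul(-43162, Pow(Mul(-143, Pow(48, Rational(1, 2))), -1))) = Add(Mul(-46153, Rational(16876, 23583)), Mul(-43162, Pow(Mul(-143, Mul(4, Pow(3, Rational(1, 2)))), -1))) = Add(Rational(-778878028, 23583), Mul(-43162, Pow(Mul(-572, Pow(3, Rational(1, 2))), -1))) = Add(Rational(-778878028, 23583), Mul(-43162, Mul(Rational(-1, 1716), Pow(3, Rational(1, 2))))) = Add(Rational(-778878028, 23583), Mul(Rational(21581, 858), Pow(3, Rational(1, 2))))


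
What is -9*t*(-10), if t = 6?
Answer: 540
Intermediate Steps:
-9*t*(-10) = -9*6*(-10) = -54*(-10) = 540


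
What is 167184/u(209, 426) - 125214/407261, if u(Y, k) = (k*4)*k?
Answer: -158373753/2053002701 ≈ -0.077142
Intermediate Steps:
u(Y, k) = 4*k² (u(Y, k) = (4*k)*k = 4*k²)
167184/u(209, 426) - 125214/407261 = 167184/((4*426²)) - 125214/407261 = 167184/((4*181476)) - 125214*1/407261 = 167184/725904 - 125214/407261 = 167184*(1/725904) - 125214/407261 = 1161/5041 - 125214/407261 = -158373753/2053002701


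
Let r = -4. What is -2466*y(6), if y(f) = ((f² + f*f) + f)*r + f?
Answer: 754596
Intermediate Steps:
y(f) = -8*f² - 3*f (y(f) = ((f² + f*f) + f)*(-4) + f = ((f² + f²) + f)*(-4) + f = (2*f² + f)*(-4) + f = (f + 2*f²)*(-4) + f = (-8*f² - 4*f) + f = -8*f² - 3*f)
-2466*y(6) = -14796*(-3 - 8*6) = -14796*(-3 - 48) = -14796*(-51) = -2466*(-306) = 754596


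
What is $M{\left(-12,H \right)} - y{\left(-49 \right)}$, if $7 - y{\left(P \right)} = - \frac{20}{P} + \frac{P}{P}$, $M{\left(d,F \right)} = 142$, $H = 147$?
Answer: $\frac{6684}{49} \approx 136.41$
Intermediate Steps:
$y{\left(P \right)} = 6 + \frac{20}{P}$ ($y{\left(P \right)} = 7 - \left(- \frac{20}{P} + \frac{P}{P}\right) = 7 - \left(- \frac{20}{P} + 1\right) = 7 - \left(1 - \frac{20}{P}\right) = 6 + \frac{20}{P}$)
$M{\left(-12,H \right)} - y{\left(-49 \right)} = 142 - \left(6 + \frac{20}{-49}\right) = 142 - \left(6 + 20 \left(- \frac{1}{49}\right)\right) = 142 - \left(6 - \frac{20}{49}\right) = 142 - \frac{274}{49} = \frac{6684}{49}$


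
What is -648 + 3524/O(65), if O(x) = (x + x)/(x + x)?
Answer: 2876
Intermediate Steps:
O(x) = 1 (O(x) = (2*x)/((2*x)) = (2*x)*(1/(2*x)) = 1)
-648 + 3524/O(65) = -648 + 3524/1 = -648 + 3524*1 = -648 + 3524 = 2876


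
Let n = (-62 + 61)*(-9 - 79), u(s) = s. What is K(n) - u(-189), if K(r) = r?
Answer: 277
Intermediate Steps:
n = 88 (n = -1*(-88) = 88)
K(n) - u(-189) = 88 - 1*(-189) = 88 + 189 = 277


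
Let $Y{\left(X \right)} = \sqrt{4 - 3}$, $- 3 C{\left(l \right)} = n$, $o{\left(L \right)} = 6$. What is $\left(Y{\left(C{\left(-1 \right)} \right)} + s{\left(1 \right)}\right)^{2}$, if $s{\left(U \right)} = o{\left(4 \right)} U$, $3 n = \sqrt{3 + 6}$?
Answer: $49$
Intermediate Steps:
$n = 1$ ($n = \frac{\sqrt{3 + 6}}{3} = \frac{\sqrt{9}}{3} = \frac{1}{3} \cdot 3 = 1$)
$C{\left(l \right)} = - \frac{1}{3}$ ($C{\left(l \right)} = \left(- \frac{1}{3}\right) 1 = - \frac{1}{3}$)
$s{\left(U \right)} = 6 U$
$Y{\left(X \right)} = 1$ ($Y{\left(X \right)} = \sqrt{1} = 1$)
$\left(Y{\left(C{\left(-1 \right)} \right)} + s{\left(1 \right)}\right)^{2} = \left(1 + 6 \cdot 1\right)^{2} = \left(1 + 6\right)^{2} = 7^{2} = 49$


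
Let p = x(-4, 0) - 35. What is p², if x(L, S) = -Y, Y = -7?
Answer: 784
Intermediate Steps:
x(L, S) = 7 (x(L, S) = -1*(-7) = 7)
p = -28 (p = 7 - 35 = -28)
p² = (-28)² = 784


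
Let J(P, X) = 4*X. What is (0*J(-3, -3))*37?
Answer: 0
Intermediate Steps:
(0*J(-3, -3))*37 = (0*(4*(-3)))*37 = (0*(-12))*37 = 0*37 = 0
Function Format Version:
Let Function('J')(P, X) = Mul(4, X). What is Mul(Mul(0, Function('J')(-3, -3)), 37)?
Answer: 0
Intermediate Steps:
Mul(Mul(0, Function('J')(-3, -3)), 37) = Mul(Mul(0, Mul(4, -3)), 37) = Mul(Mul(0, -12), 37) = Mul(0, 37) = 0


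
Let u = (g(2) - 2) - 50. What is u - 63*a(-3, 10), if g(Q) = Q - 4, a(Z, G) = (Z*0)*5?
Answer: -54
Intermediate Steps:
a(Z, G) = 0 (a(Z, G) = 0*5 = 0)
g(Q) = -4 + Q
u = -54 (u = ((-4 + 2) - 2) - 50 = (-2 - 2) - 50 = -4 - 50 = -54)
u - 63*a(-3, 10) = -54 - 63*0 = -54 + 0 = -54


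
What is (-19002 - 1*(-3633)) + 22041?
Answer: 6672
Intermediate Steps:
(-19002 - 1*(-3633)) + 22041 = (-19002 + 3633) + 22041 = -15369 + 22041 = 6672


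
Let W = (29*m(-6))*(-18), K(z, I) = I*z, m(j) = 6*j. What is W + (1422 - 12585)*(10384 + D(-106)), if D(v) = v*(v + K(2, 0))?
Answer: -241325268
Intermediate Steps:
D(v) = v² (D(v) = v*(v + 0*2) = v*(v + 0) = v*v = v²)
W = 18792 (W = (29*(6*(-6)))*(-18) = (29*(-36))*(-18) = -1044*(-18) = 18792)
W + (1422 - 12585)*(10384 + D(-106)) = 18792 + (1422 - 12585)*(10384 + (-106)²) = 18792 - 11163*(10384 + 11236) = 18792 - 11163*21620 = 18792 - 241344060 = -241325268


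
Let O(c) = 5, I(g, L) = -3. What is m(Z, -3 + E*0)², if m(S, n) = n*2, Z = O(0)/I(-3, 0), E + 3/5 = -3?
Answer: 36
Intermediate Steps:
E = -18/5 (E = -⅗ - 3 = -18/5 ≈ -3.6000)
Z = -5/3 (Z = 5/(-3) = 5*(-⅓) = -5/3 ≈ -1.6667)
m(S, n) = 2*n
m(Z, -3 + E*0)² = (2*(-3 - 18/5*0))² = (2*(-3 + 0))² = (2*(-3))² = (-6)² = 36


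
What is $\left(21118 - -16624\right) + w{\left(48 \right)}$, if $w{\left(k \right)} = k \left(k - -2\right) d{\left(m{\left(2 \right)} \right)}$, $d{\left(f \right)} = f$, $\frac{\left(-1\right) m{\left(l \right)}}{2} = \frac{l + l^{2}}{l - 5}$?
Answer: $47342$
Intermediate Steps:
$m{\left(l \right)} = - \frac{2 \left(l + l^{2}\right)}{-5 + l}$ ($m{\left(l \right)} = - 2 \frac{l + l^{2}}{l - 5} = - 2 \frac{l + l^{2}}{-5 + l} = - \frac{2 \left(l + l^{2}\right)}{-5 + l}$)
$w{\left(k \right)} = 4 k \left(2 + k\right)$ ($w{\left(k \right)} = k \left(k - -2\right) \left(\left(-2\right) 2 \frac{1}{-5 + 2} \left(1 + 2\right)\right) = k \left(k + 2\right) \left(\left(-2\right) 2 \frac{1}{-3} \cdot 3\right) = k \left(2 + k\right) \left(\left(-2\right) 2 \left(- \frac{1}{3}\right) 3\right) = k \left(2 + k\right) 4 = 4 k \left(2 + k\right)$)
$\left(21118 - -16624\right) + w{\left(48 \right)} = \left(21118 - -16624\right) + 4 \cdot 48 \left(2 + 48\right) = \left(21118 + 16624\right) + 4 \cdot 48 \cdot 50 = 37742 + 9600 = 47342$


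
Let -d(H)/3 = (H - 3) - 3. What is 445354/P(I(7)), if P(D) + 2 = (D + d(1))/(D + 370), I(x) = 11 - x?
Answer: -166562396/729 ≈ -2.2848e+5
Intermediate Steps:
d(H) = 18 - 3*H (d(H) = -3*((H - 3) - 3) = -3*((-3 + H) - 3) = -3*(-6 + H) = 18 - 3*H)
P(D) = -2 + (15 + D)/(370 + D) (P(D) = -2 + (D + (18 - 3*1))/(D + 370) = -2 + (D + (18 - 3))/(370 + D) = -2 + (D + 15)/(370 + D) = -2 + (15 + D)/(370 + D))
445354/P(I(7)) = 445354/(((-725 - (11 - 1*7))/(370 + (11 - 1*7)))) = 445354/(((-725 - (11 - 7))/(370 + (11 - 7)))) = 445354/(((-725 - 1*4)/(370 + 4))) = 445354/(((-725 - 4)/374)) = 445354/(((1/374)*(-729))) = 445354/(-729/374) = 445354*(-374/729) = -166562396/729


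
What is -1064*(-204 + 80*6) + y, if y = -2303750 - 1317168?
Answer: -3914582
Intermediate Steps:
y = -3620918
-1064*(-204 + 80*6) + y = -1064*(-204 + 80*6) - 3620918 = -1064*(-204 + 480) - 3620918 = -1064*276 - 3620918 = -293664 - 3620918 = -3914582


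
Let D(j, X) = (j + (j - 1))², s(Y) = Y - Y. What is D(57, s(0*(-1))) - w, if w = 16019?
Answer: -3250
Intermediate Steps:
s(Y) = 0
D(j, X) = (-1 + 2*j)² (D(j, X) = (j + (-1 + j))² = (-1 + 2*j)²)
D(57, s(0*(-1))) - w = (-1 + 2*57)² - 1*16019 = (-1 + 114)² - 16019 = 113² - 16019 = 12769 - 16019 = -3250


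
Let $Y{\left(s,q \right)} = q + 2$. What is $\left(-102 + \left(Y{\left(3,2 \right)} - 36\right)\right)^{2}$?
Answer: $17956$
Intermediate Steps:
$Y{\left(s,q \right)} = 2 + q$
$\left(-102 + \left(Y{\left(3,2 \right)} - 36\right)\right)^{2} = \left(-102 + \left(\left(2 + 2\right) - 36\right)\right)^{2} = \left(-102 + \left(4 - 36\right)\right)^{2} = \left(-102 - 32\right)^{2} = \left(-134\right)^{2} = 17956$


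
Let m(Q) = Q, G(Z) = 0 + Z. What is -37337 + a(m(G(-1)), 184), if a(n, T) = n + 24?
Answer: -37314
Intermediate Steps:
G(Z) = Z
a(n, T) = 24 + n
-37337 + a(m(G(-1)), 184) = -37337 + (24 - 1) = -37337 + 23 = -37314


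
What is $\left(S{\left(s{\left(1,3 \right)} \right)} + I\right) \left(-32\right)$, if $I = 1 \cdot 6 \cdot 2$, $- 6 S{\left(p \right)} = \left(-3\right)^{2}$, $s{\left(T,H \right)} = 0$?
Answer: $-336$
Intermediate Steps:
$S{\left(p \right)} = - \frac{3}{2}$ ($S{\left(p \right)} = - \frac{\left(-3\right)^{2}}{6} = \left(- \frac{1}{6}\right) 9 = - \frac{3}{2}$)
$I = 12$ ($I = 6 \cdot 2 = 12$)
$\left(S{\left(s{\left(1,3 \right)} \right)} + I\right) \left(-32\right) = \left(- \frac{3}{2} + 12\right) \left(-32\right) = \frac{21}{2} \left(-32\right) = -336$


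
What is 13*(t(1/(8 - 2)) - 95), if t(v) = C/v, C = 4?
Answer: -923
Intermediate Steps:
t(v) = 4/v
13*(t(1/(8 - 2)) - 95) = 13*(4/(1/(8 - 2)) - 95) = 13*(4/(1/6) - 95) = 13*(4*6 - 95) = 13*(24 - 95) = 13*(-71) = -923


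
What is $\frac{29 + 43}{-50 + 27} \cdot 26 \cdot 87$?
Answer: $- \frac{162864}{23} \approx -7081.0$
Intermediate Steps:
$\frac{29 + 43}{-50 + 27} \cdot 26 \cdot 87 = \frac{72}{-23} \cdot 26 \cdot 87 = 72 \left(- \frac{1}{23}\right) 26 \cdot 87 = \left(- \frac{72}{23}\right) 26 \cdot 87 = \left(- \frac{1872}{23}\right) 87 = - \frac{162864}{23}$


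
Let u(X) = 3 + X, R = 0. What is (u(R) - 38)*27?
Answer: -945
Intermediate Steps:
(u(R) - 38)*27 = ((3 + 0) - 38)*27 = (3 - 38)*27 = -35*27 = -945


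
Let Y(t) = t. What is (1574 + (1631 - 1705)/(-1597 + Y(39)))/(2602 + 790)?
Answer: 1226183/2642368 ≈ 0.46405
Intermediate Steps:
(1574 + (1631 - 1705)/(-1597 + Y(39)))/(2602 + 790) = (1574 + (1631 - 1705)/(-1597 + 39))/(2602 + 790) = (1574 - 74/(-1558))/3392 = (1574 - 74*(-1/1558))*(1/3392) = (1574 + 37/779)*(1/3392) = (1226183/779)*(1/3392) = 1226183/2642368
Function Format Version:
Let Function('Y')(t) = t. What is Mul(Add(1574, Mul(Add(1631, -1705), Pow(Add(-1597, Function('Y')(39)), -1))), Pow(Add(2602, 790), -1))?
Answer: Rational(1226183, 2642368) ≈ 0.46405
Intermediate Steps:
Mul(Add(1574, Mul(Add(1631, -1705), Pow(Add(-1597, Function('Y')(39)), -1))), Pow(Add(2602, 790), -1)) = Mul(Add(1574, Mul(Add(1631, -1705), Pow(Add(-1597, 39), -1))), Pow(Add(2602, 790), -1)) = Mul(Add(1574, Mul(-74, Pow(-1558, -1))), Pow(3392, -1)) = Mul(Add(1574, Mul(-74, Rational(-1, 1558))), Rational(1, 3392)) = Mul(Add(1574, Rational(37, 779)), Rational(1, 3392)) = Mul(Rational(1226183, 779), Rational(1, 3392)) = Rational(1226183, 2642368)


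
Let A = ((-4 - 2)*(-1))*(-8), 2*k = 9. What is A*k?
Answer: -216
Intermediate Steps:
k = 9/2 (k = (½)*9 = 9/2 ≈ 4.5000)
A = -48 (A = -6*(-1)*(-8) = 6*(-8) = -48)
A*k = -48*9/2 = -216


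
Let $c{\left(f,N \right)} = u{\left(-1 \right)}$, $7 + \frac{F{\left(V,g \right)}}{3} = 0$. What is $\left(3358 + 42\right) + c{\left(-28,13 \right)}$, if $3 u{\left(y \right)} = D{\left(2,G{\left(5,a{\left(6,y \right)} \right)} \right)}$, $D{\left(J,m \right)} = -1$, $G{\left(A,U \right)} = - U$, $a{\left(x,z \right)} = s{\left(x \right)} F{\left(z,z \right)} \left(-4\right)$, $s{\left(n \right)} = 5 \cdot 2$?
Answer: $\frac{10199}{3} \approx 3399.7$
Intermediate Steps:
$F{\left(V,g \right)} = -21$ ($F{\left(V,g \right)} = -21 + 3 \cdot 0 = -21 + 0 = -21$)
$s{\left(n \right)} = 10$
$a{\left(x,z \right)} = 840$ ($a{\left(x,z \right)} = 10 \left(-21\right) \left(-4\right) = \left(-210\right) \left(-4\right) = 840$)
$u{\left(y \right)} = - \frac{1}{3}$ ($u{\left(y \right)} = \frac{1}{3} \left(-1\right) = - \frac{1}{3}$)
$c{\left(f,N \right)} = - \frac{1}{3}$
$\left(3358 + 42\right) + c{\left(-28,13 \right)} = \left(3358 + 42\right) - \frac{1}{3} = 3400 - \frac{1}{3} = \frac{10199}{3}$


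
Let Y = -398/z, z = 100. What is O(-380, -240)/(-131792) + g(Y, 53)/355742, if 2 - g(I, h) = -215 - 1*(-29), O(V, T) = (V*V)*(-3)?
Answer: 4816631603/1465123427 ≈ 3.2875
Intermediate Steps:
O(V, T) = -3*V**2 (O(V, T) = V**2*(-3) = -3*V**2)
Y = -199/50 (Y = -398/100 = -398*1/100 = -199/50 ≈ -3.9800)
g(I, h) = 188 (g(I, h) = 2 - (-215 - 1*(-29)) = 2 - (-215 + 29) = 2 - 1*(-186) = 2 + 186 = 188)
O(-380, -240)/(-131792) + g(Y, 53)/355742 = -3*(-380)**2/(-131792) + 188/355742 = -3*144400*(-1/131792) + 188*(1/355742) = -433200*(-1/131792) + 94/177871 = 27075/8237 + 94/177871 = 4816631603/1465123427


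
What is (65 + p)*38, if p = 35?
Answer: 3800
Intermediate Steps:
(65 + p)*38 = (65 + 35)*38 = 100*38 = 3800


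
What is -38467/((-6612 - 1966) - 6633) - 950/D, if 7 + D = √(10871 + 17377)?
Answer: 983577783/428934989 - 1900*√7062/28199 ≈ -3.3691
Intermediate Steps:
D = -7 + 2*√7062 (D = -7 + √(10871 + 17377) = -7 + √28248 = -7 + 2*√7062 ≈ 161.07)
-38467/((-6612 - 1966) - 6633) - 950/D = -38467/((-6612 - 1966) - 6633) - 950/(-7 + 2*√7062) = -38467/(-8578 - 6633) - 950/(-7 + 2*√7062) = -38467/(-15211) - 950/(-7 + 2*√7062) = -38467*(-1/15211) - 950/(-7 + 2*√7062) = 38467/15211 - 950/(-7 + 2*√7062)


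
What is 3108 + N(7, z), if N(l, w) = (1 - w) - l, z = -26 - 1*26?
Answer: 3154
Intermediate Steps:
z = -52 (z = -26 - 26 = -52)
N(l, w) = 1 - l - w
3108 + N(7, z) = 3108 + (1 - 1*7 - 1*(-52)) = 3108 + (1 - 7 + 52) = 3108 + 46 = 3154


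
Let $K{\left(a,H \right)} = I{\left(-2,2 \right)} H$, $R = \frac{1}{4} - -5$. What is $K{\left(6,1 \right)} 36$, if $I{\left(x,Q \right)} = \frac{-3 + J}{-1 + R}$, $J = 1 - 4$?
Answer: $- \frac{864}{17} \approx -50.824$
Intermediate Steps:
$J = -3$ ($J = 1 - 4 = -3$)
$R = \frac{21}{4}$ ($R = \frac{1}{4} + 5 = \frac{21}{4} \approx 5.25$)
$I{\left(x,Q \right)} = - \frac{24}{17}$ ($I{\left(x,Q \right)} = \frac{-3 - 3}{-1 + \frac{21}{4}} = - \frac{6}{\frac{17}{4}} = \left(-6\right) \frac{4}{17} = - \frac{24}{17}$)
$K{\left(a,H \right)} = - \frac{24 H}{17}$
$K{\left(6,1 \right)} 36 = \left(- \frac{24}{17}\right) 1 \cdot 36 = \left(- \frac{24}{17}\right) 36 = - \frac{864}{17}$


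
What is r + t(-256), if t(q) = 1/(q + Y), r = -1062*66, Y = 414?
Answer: -11074535/158 ≈ -70092.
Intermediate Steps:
r = -70092
t(q) = 1/(414 + q) (t(q) = 1/(q + 414) = 1/(414 + q))
r + t(-256) = -70092 + 1/(414 - 256) = -70092 + 1/158 = -11074535/158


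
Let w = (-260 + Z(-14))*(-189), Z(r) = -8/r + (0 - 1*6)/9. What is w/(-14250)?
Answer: -8193/2375 ≈ -3.4497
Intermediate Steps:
Z(r) = -⅔ - 8/r (Z(r) = -8/r + (0 - 6)*(⅑) = -8/r - 6*⅑ = -8/r - ⅔ = -⅔ - 8/r)
w = 49158 (w = (-260 + (-⅔ - 8/(-14)))*(-189) = (-260 + (-⅔ - 8*(-1/14)))*(-189) = (-260 + (-⅔ + 4/7))*(-189) = (-260 - 2/21)*(-189) = -5462/21*(-189) = 49158)
w/(-14250) = 49158/(-14250) = 49158*(-1/14250) = -8193/2375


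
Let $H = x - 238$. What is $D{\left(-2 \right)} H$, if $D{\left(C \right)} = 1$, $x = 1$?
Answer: $-237$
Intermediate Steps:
$H = -237$ ($H = 1 - 238 = -237$)
$D{\left(-2 \right)} H = 1 \left(-237\right) = -237$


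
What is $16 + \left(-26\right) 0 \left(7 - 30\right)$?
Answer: $16$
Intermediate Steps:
$16 + \left(-26\right) 0 \left(7 - 30\right) = 16 + 0 \left(7 - 30\right) = 16 + 0 \left(-23\right) = 16 + 0 = 16$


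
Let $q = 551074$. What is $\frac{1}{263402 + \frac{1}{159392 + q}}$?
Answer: $\frac{710466}{187138165333} \approx 3.7965 \cdot 10^{-6}$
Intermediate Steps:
$\frac{1}{263402 + \frac{1}{159392 + q}} = \frac{1}{263402 + \frac{1}{159392 + 551074}} = \frac{1}{263402 + \frac{1}{710466}} = \frac{1}{\frac{187138165333}{710466}} = \frac{710466}{187138165333}$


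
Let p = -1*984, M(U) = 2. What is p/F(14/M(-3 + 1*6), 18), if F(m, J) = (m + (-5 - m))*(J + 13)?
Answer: 984/155 ≈ 6.3484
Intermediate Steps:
p = -984
F(m, J) = -65 - 5*J (F(m, J) = -5*(13 + J) = -65 - 5*J)
p/F(14/M(-3 + 1*6), 18) = -984/(-65 - 5*18) = -984/(-65 - 90) = -984/(-155) = -984*(-1/155) = 984/155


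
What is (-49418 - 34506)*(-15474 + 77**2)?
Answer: 801054580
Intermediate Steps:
(-49418 - 34506)*(-15474 + 77**2) = -83924*(-15474 + 5929) = -83924*(-9545) = 801054580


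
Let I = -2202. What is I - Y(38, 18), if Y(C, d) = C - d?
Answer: -2222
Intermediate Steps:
I - Y(38, 18) = -2202 - (38 - 1*18) = -2202 - (38 - 18) = -2202 - 1*20 = -2202 - 20 = -2222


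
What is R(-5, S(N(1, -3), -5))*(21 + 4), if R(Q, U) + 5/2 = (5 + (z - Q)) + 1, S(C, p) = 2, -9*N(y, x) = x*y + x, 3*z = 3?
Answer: 475/2 ≈ 237.50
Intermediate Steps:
z = 1 (z = (⅓)*3 = 1)
N(y, x) = -x/9 - x*y/9 (N(y, x) = -(x*y + x)/9 = -(x + x*y)/9 = -x/9 - x*y/9)
R(Q, U) = 9/2 - Q (R(Q, U) = -5/2 + ((5 + (1 - Q)) + 1) = -5/2 + ((6 - Q) + 1) = -5/2 + (7 - Q) = 9/2 - Q)
R(-5, S(N(1, -3), -5))*(21 + 4) = (9/2 - 1*(-5))*(21 + 4) = (9/2 + 5)*25 = (19/2)*25 = 475/2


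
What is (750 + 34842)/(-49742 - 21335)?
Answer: -35592/71077 ≈ -0.50075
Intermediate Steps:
(750 + 34842)/(-49742 - 21335) = 35592/(-71077) = 35592*(-1/71077) = -35592/71077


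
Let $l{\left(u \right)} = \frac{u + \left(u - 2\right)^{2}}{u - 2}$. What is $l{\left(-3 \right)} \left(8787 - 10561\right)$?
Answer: $\frac{39028}{5} \approx 7805.6$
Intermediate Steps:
$l{\left(u \right)} = \frac{u + \left(-2 + u\right)^{2}}{-2 + u}$
$l{\left(-3 \right)} \left(8787 - 10561\right) = \left(-2 - 3 - \frac{3}{-2 - 3}\right) \left(8787 - 10561\right) = \left(-2 - 3 - \frac{3}{-5}\right) \left(-1774\right) = \left(-2 - 3 - - \frac{3}{5}\right) \left(-1774\right) = \left(-2 - 3 + \frac{3}{5}\right) \left(-1774\right) = \left(- \frac{22}{5}\right) \left(-1774\right) = \frac{39028}{5}$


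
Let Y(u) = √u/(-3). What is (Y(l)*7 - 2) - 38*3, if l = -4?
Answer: -116 - 14*I/3 ≈ -116.0 - 4.6667*I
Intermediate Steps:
Y(u) = -√u/3
(Y(l)*7 - 2) - 38*3 = (-2*I/3*7 - 2) - 38*3 = (-2*I/3*7 - 2) - 114 = (-14*I/3 - 2) - 114 = (-2 - 14*I/3) - 114 = -116 - 14*I/3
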